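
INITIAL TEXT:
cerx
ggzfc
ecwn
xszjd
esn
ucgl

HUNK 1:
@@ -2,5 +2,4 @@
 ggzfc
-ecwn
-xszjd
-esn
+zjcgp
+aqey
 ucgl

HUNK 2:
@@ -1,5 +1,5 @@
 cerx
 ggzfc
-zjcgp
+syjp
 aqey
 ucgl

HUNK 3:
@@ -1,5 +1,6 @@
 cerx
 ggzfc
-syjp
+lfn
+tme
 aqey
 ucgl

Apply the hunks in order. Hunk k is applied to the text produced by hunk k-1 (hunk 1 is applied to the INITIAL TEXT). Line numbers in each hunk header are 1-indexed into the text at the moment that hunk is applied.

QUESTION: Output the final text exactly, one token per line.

Answer: cerx
ggzfc
lfn
tme
aqey
ucgl

Derivation:
Hunk 1: at line 2 remove [ecwn,xszjd,esn] add [zjcgp,aqey] -> 5 lines: cerx ggzfc zjcgp aqey ucgl
Hunk 2: at line 1 remove [zjcgp] add [syjp] -> 5 lines: cerx ggzfc syjp aqey ucgl
Hunk 3: at line 1 remove [syjp] add [lfn,tme] -> 6 lines: cerx ggzfc lfn tme aqey ucgl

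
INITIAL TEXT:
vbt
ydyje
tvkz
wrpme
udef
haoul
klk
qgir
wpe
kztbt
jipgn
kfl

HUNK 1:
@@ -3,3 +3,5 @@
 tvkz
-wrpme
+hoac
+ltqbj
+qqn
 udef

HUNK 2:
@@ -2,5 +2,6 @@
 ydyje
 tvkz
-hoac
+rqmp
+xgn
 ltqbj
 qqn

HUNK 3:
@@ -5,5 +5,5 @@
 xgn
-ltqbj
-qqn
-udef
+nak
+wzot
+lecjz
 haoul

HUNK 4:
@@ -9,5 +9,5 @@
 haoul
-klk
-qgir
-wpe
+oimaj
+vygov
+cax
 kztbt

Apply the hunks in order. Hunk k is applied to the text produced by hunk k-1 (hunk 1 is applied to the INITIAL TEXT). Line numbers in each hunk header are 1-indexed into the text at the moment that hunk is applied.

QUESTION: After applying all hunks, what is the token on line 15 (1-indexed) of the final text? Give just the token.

Hunk 1: at line 3 remove [wrpme] add [hoac,ltqbj,qqn] -> 14 lines: vbt ydyje tvkz hoac ltqbj qqn udef haoul klk qgir wpe kztbt jipgn kfl
Hunk 2: at line 2 remove [hoac] add [rqmp,xgn] -> 15 lines: vbt ydyje tvkz rqmp xgn ltqbj qqn udef haoul klk qgir wpe kztbt jipgn kfl
Hunk 3: at line 5 remove [ltqbj,qqn,udef] add [nak,wzot,lecjz] -> 15 lines: vbt ydyje tvkz rqmp xgn nak wzot lecjz haoul klk qgir wpe kztbt jipgn kfl
Hunk 4: at line 9 remove [klk,qgir,wpe] add [oimaj,vygov,cax] -> 15 lines: vbt ydyje tvkz rqmp xgn nak wzot lecjz haoul oimaj vygov cax kztbt jipgn kfl
Final line 15: kfl

Answer: kfl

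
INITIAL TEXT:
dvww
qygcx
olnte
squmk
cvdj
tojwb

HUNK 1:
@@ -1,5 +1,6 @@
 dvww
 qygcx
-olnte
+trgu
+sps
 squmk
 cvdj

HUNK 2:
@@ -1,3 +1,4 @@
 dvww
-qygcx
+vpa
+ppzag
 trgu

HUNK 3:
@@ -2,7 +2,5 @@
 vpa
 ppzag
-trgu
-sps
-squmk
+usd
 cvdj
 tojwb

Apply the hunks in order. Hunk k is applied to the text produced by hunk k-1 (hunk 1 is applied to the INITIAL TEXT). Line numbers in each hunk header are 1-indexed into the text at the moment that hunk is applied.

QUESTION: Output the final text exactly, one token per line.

Hunk 1: at line 1 remove [olnte] add [trgu,sps] -> 7 lines: dvww qygcx trgu sps squmk cvdj tojwb
Hunk 2: at line 1 remove [qygcx] add [vpa,ppzag] -> 8 lines: dvww vpa ppzag trgu sps squmk cvdj tojwb
Hunk 3: at line 2 remove [trgu,sps,squmk] add [usd] -> 6 lines: dvww vpa ppzag usd cvdj tojwb

Answer: dvww
vpa
ppzag
usd
cvdj
tojwb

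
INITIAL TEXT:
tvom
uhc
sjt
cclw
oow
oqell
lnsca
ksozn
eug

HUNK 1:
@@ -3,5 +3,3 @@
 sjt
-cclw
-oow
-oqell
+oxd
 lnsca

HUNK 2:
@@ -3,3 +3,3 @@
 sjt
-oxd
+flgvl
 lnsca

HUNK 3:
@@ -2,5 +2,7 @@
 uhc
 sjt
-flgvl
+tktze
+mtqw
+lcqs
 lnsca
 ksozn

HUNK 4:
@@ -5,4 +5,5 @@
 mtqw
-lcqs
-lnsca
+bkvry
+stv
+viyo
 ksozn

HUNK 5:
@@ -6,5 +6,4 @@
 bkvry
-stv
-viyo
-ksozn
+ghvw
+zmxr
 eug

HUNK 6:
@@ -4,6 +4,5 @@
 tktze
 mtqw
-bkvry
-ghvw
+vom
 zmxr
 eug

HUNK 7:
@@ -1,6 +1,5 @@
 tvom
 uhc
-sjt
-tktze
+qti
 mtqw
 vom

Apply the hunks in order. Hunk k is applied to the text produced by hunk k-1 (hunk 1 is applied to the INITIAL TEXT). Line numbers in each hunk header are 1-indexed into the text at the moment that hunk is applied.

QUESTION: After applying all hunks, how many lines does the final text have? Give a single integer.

Hunk 1: at line 3 remove [cclw,oow,oqell] add [oxd] -> 7 lines: tvom uhc sjt oxd lnsca ksozn eug
Hunk 2: at line 3 remove [oxd] add [flgvl] -> 7 lines: tvom uhc sjt flgvl lnsca ksozn eug
Hunk 3: at line 2 remove [flgvl] add [tktze,mtqw,lcqs] -> 9 lines: tvom uhc sjt tktze mtqw lcqs lnsca ksozn eug
Hunk 4: at line 5 remove [lcqs,lnsca] add [bkvry,stv,viyo] -> 10 lines: tvom uhc sjt tktze mtqw bkvry stv viyo ksozn eug
Hunk 5: at line 6 remove [stv,viyo,ksozn] add [ghvw,zmxr] -> 9 lines: tvom uhc sjt tktze mtqw bkvry ghvw zmxr eug
Hunk 6: at line 4 remove [bkvry,ghvw] add [vom] -> 8 lines: tvom uhc sjt tktze mtqw vom zmxr eug
Hunk 7: at line 1 remove [sjt,tktze] add [qti] -> 7 lines: tvom uhc qti mtqw vom zmxr eug
Final line count: 7

Answer: 7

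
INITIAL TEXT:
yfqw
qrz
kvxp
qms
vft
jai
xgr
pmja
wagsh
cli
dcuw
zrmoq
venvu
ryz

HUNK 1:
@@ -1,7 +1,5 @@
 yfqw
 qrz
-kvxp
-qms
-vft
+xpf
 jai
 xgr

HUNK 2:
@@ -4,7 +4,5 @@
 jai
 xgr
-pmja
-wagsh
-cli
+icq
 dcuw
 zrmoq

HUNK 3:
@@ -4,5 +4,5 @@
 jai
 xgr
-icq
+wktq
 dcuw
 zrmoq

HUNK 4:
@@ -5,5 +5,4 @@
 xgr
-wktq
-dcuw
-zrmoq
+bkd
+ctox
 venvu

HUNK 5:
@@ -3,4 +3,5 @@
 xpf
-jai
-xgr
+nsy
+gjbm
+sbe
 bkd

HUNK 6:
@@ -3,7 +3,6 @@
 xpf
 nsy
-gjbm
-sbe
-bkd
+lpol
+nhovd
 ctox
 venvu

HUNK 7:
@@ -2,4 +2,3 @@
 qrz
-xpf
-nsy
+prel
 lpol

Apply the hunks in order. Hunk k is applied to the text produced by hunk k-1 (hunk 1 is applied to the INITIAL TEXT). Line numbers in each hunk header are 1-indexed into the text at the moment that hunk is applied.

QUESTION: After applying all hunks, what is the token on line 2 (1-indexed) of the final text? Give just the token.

Answer: qrz

Derivation:
Hunk 1: at line 1 remove [kvxp,qms,vft] add [xpf] -> 12 lines: yfqw qrz xpf jai xgr pmja wagsh cli dcuw zrmoq venvu ryz
Hunk 2: at line 4 remove [pmja,wagsh,cli] add [icq] -> 10 lines: yfqw qrz xpf jai xgr icq dcuw zrmoq venvu ryz
Hunk 3: at line 4 remove [icq] add [wktq] -> 10 lines: yfqw qrz xpf jai xgr wktq dcuw zrmoq venvu ryz
Hunk 4: at line 5 remove [wktq,dcuw,zrmoq] add [bkd,ctox] -> 9 lines: yfqw qrz xpf jai xgr bkd ctox venvu ryz
Hunk 5: at line 3 remove [jai,xgr] add [nsy,gjbm,sbe] -> 10 lines: yfqw qrz xpf nsy gjbm sbe bkd ctox venvu ryz
Hunk 6: at line 3 remove [gjbm,sbe,bkd] add [lpol,nhovd] -> 9 lines: yfqw qrz xpf nsy lpol nhovd ctox venvu ryz
Hunk 7: at line 2 remove [xpf,nsy] add [prel] -> 8 lines: yfqw qrz prel lpol nhovd ctox venvu ryz
Final line 2: qrz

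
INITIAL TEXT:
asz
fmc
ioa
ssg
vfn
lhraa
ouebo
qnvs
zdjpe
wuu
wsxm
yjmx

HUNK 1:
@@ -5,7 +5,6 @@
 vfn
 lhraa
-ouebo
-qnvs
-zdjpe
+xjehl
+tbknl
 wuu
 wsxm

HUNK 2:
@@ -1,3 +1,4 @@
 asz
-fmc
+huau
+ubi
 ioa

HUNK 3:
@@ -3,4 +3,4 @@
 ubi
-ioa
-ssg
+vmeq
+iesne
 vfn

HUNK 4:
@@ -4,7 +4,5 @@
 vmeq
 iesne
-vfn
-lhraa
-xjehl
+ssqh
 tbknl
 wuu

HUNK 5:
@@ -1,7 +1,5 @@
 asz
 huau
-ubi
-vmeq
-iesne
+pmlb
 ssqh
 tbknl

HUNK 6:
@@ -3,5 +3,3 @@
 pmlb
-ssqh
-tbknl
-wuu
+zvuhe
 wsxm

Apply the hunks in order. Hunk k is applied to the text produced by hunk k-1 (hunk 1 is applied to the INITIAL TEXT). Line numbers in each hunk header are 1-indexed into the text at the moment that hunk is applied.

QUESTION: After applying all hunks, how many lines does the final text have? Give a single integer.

Answer: 6

Derivation:
Hunk 1: at line 5 remove [ouebo,qnvs,zdjpe] add [xjehl,tbknl] -> 11 lines: asz fmc ioa ssg vfn lhraa xjehl tbknl wuu wsxm yjmx
Hunk 2: at line 1 remove [fmc] add [huau,ubi] -> 12 lines: asz huau ubi ioa ssg vfn lhraa xjehl tbknl wuu wsxm yjmx
Hunk 3: at line 3 remove [ioa,ssg] add [vmeq,iesne] -> 12 lines: asz huau ubi vmeq iesne vfn lhraa xjehl tbknl wuu wsxm yjmx
Hunk 4: at line 4 remove [vfn,lhraa,xjehl] add [ssqh] -> 10 lines: asz huau ubi vmeq iesne ssqh tbknl wuu wsxm yjmx
Hunk 5: at line 1 remove [ubi,vmeq,iesne] add [pmlb] -> 8 lines: asz huau pmlb ssqh tbknl wuu wsxm yjmx
Hunk 6: at line 3 remove [ssqh,tbknl,wuu] add [zvuhe] -> 6 lines: asz huau pmlb zvuhe wsxm yjmx
Final line count: 6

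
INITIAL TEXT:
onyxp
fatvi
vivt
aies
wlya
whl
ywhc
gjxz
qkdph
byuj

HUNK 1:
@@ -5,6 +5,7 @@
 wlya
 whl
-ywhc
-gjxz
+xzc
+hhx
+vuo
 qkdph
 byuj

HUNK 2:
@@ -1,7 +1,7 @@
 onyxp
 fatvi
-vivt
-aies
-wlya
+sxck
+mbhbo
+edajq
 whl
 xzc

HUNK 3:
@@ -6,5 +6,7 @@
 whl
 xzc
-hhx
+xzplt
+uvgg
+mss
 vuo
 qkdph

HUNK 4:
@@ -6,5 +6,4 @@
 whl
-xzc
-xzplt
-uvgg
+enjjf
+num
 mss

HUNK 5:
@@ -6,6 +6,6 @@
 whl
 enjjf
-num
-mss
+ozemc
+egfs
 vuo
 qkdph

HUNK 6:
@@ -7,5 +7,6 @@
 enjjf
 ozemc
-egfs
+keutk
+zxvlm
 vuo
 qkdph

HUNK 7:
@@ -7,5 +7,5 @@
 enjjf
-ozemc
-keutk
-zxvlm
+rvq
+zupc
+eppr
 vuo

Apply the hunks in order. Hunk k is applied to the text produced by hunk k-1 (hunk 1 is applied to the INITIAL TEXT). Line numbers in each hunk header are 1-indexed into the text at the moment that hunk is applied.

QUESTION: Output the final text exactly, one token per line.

Answer: onyxp
fatvi
sxck
mbhbo
edajq
whl
enjjf
rvq
zupc
eppr
vuo
qkdph
byuj

Derivation:
Hunk 1: at line 5 remove [ywhc,gjxz] add [xzc,hhx,vuo] -> 11 lines: onyxp fatvi vivt aies wlya whl xzc hhx vuo qkdph byuj
Hunk 2: at line 1 remove [vivt,aies,wlya] add [sxck,mbhbo,edajq] -> 11 lines: onyxp fatvi sxck mbhbo edajq whl xzc hhx vuo qkdph byuj
Hunk 3: at line 6 remove [hhx] add [xzplt,uvgg,mss] -> 13 lines: onyxp fatvi sxck mbhbo edajq whl xzc xzplt uvgg mss vuo qkdph byuj
Hunk 4: at line 6 remove [xzc,xzplt,uvgg] add [enjjf,num] -> 12 lines: onyxp fatvi sxck mbhbo edajq whl enjjf num mss vuo qkdph byuj
Hunk 5: at line 6 remove [num,mss] add [ozemc,egfs] -> 12 lines: onyxp fatvi sxck mbhbo edajq whl enjjf ozemc egfs vuo qkdph byuj
Hunk 6: at line 7 remove [egfs] add [keutk,zxvlm] -> 13 lines: onyxp fatvi sxck mbhbo edajq whl enjjf ozemc keutk zxvlm vuo qkdph byuj
Hunk 7: at line 7 remove [ozemc,keutk,zxvlm] add [rvq,zupc,eppr] -> 13 lines: onyxp fatvi sxck mbhbo edajq whl enjjf rvq zupc eppr vuo qkdph byuj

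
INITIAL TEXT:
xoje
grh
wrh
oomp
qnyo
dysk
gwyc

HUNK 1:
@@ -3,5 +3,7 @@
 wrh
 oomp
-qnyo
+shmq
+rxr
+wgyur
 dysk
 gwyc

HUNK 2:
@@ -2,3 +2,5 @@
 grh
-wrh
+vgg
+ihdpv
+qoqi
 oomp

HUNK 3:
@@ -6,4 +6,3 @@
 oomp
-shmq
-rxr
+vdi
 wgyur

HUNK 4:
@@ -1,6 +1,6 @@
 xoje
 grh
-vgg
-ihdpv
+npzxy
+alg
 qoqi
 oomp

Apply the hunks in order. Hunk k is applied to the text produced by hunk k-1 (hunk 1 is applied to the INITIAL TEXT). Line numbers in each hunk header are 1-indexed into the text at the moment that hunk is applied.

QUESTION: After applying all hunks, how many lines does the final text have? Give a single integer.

Hunk 1: at line 3 remove [qnyo] add [shmq,rxr,wgyur] -> 9 lines: xoje grh wrh oomp shmq rxr wgyur dysk gwyc
Hunk 2: at line 2 remove [wrh] add [vgg,ihdpv,qoqi] -> 11 lines: xoje grh vgg ihdpv qoqi oomp shmq rxr wgyur dysk gwyc
Hunk 3: at line 6 remove [shmq,rxr] add [vdi] -> 10 lines: xoje grh vgg ihdpv qoqi oomp vdi wgyur dysk gwyc
Hunk 4: at line 1 remove [vgg,ihdpv] add [npzxy,alg] -> 10 lines: xoje grh npzxy alg qoqi oomp vdi wgyur dysk gwyc
Final line count: 10

Answer: 10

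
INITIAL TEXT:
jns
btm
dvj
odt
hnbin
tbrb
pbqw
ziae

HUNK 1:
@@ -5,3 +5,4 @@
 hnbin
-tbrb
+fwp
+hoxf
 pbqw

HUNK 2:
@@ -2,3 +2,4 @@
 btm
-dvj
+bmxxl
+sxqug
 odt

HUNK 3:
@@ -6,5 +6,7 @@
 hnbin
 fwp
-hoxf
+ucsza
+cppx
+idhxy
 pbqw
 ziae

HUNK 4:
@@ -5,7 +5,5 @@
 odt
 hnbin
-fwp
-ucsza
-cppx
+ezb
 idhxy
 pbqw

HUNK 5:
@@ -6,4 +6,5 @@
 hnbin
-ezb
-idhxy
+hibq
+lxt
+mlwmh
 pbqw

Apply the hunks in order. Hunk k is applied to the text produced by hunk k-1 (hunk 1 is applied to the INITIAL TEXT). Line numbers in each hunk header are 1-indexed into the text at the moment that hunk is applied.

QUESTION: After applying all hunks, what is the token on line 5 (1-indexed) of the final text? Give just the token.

Answer: odt

Derivation:
Hunk 1: at line 5 remove [tbrb] add [fwp,hoxf] -> 9 lines: jns btm dvj odt hnbin fwp hoxf pbqw ziae
Hunk 2: at line 2 remove [dvj] add [bmxxl,sxqug] -> 10 lines: jns btm bmxxl sxqug odt hnbin fwp hoxf pbqw ziae
Hunk 3: at line 6 remove [hoxf] add [ucsza,cppx,idhxy] -> 12 lines: jns btm bmxxl sxqug odt hnbin fwp ucsza cppx idhxy pbqw ziae
Hunk 4: at line 5 remove [fwp,ucsza,cppx] add [ezb] -> 10 lines: jns btm bmxxl sxqug odt hnbin ezb idhxy pbqw ziae
Hunk 5: at line 6 remove [ezb,idhxy] add [hibq,lxt,mlwmh] -> 11 lines: jns btm bmxxl sxqug odt hnbin hibq lxt mlwmh pbqw ziae
Final line 5: odt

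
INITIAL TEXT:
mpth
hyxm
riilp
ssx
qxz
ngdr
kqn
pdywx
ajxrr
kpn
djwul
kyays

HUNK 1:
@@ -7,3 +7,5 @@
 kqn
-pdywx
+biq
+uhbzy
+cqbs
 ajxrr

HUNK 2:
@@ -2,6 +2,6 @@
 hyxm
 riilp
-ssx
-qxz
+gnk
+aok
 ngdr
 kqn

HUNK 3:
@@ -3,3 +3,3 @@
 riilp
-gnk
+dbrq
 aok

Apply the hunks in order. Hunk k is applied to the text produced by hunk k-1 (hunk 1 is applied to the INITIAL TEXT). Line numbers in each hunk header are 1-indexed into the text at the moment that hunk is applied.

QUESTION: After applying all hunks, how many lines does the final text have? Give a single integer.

Hunk 1: at line 7 remove [pdywx] add [biq,uhbzy,cqbs] -> 14 lines: mpth hyxm riilp ssx qxz ngdr kqn biq uhbzy cqbs ajxrr kpn djwul kyays
Hunk 2: at line 2 remove [ssx,qxz] add [gnk,aok] -> 14 lines: mpth hyxm riilp gnk aok ngdr kqn biq uhbzy cqbs ajxrr kpn djwul kyays
Hunk 3: at line 3 remove [gnk] add [dbrq] -> 14 lines: mpth hyxm riilp dbrq aok ngdr kqn biq uhbzy cqbs ajxrr kpn djwul kyays
Final line count: 14

Answer: 14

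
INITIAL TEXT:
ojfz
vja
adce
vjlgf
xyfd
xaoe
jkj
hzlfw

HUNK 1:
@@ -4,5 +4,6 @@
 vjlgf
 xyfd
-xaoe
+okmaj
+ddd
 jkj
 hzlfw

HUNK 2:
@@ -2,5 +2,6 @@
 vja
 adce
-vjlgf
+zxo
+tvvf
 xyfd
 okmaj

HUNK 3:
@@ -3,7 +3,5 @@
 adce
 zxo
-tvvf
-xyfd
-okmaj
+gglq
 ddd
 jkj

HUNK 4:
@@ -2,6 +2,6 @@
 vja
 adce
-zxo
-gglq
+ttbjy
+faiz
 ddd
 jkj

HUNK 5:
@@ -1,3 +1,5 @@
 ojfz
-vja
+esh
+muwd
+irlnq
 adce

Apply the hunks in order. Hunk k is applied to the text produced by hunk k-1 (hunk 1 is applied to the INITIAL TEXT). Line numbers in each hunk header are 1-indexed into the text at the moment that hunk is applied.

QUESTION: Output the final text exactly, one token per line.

Hunk 1: at line 4 remove [xaoe] add [okmaj,ddd] -> 9 lines: ojfz vja adce vjlgf xyfd okmaj ddd jkj hzlfw
Hunk 2: at line 2 remove [vjlgf] add [zxo,tvvf] -> 10 lines: ojfz vja adce zxo tvvf xyfd okmaj ddd jkj hzlfw
Hunk 3: at line 3 remove [tvvf,xyfd,okmaj] add [gglq] -> 8 lines: ojfz vja adce zxo gglq ddd jkj hzlfw
Hunk 4: at line 2 remove [zxo,gglq] add [ttbjy,faiz] -> 8 lines: ojfz vja adce ttbjy faiz ddd jkj hzlfw
Hunk 5: at line 1 remove [vja] add [esh,muwd,irlnq] -> 10 lines: ojfz esh muwd irlnq adce ttbjy faiz ddd jkj hzlfw

Answer: ojfz
esh
muwd
irlnq
adce
ttbjy
faiz
ddd
jkj
hzlfw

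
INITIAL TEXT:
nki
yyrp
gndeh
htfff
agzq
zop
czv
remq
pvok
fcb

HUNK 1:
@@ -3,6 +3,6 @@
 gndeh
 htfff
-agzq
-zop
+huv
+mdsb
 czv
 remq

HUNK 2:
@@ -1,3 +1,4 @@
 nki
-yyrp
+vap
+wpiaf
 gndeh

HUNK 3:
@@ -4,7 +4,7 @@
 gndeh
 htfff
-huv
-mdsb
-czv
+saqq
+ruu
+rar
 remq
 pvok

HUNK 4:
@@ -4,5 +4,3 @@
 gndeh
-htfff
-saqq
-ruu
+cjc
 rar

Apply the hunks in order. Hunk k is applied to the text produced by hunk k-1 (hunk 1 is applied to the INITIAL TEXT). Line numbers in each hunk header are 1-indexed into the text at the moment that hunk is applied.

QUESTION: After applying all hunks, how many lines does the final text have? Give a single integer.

Hunk 1: at line 3 remove [agzq,zop] add [huv,mdsb] -> 10 lines: nki yyrp gndeh htfff huv mdsb czv remq pvok fcb
Hunk 2: at line 1 remove [yyrp] add [vap,wpiaf] -> 11 lines: nki vap wpiaf gndeh htfff huv mdsb czv remq pvok fcb
Hunk 3: at line 4 remove [huv,mdsb,czv] add [saqq,ruu,rar] -> 11 lines: nki vap wpiaf gndeh htfff saqq ruu rar remq pvok fcb
Hunk 4: at line 4 remove [htfff,saqq,ruu] add [cjc] -> 9 lines: nki vap wpiaf gndeh cjc rar remq pvok fcb
Final line count: 9

Answer: 9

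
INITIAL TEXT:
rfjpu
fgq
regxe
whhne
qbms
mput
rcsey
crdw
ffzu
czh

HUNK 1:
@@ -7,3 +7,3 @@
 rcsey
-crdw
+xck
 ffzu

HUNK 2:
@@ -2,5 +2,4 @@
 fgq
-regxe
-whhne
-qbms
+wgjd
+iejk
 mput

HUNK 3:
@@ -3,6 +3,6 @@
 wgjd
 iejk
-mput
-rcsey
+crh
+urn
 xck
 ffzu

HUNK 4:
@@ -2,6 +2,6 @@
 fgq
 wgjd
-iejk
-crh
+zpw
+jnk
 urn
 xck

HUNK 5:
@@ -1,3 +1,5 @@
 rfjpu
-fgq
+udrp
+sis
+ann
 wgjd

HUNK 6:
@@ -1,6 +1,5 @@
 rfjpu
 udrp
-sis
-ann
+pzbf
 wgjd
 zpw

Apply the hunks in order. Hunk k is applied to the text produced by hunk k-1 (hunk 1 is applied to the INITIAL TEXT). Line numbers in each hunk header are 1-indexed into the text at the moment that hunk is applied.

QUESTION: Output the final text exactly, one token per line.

Hunk 1: at line 7 remove [crdw] add [xck] -> 10 lines: rfjpu fgq regxe whhne qbms mput rcsey xck ffzu czh
Hunk 2: at line 2 remove [regxe,whhne,qbms] add [wgjd,iejk] -> 9 lines: rfjpu fgq wgjd iejk mput rcsey xck ffzu czh
Hunk 3: at line 3 remove [mput,rcsey] add [crh,urn] -> 9 lines: rfjpu fgq wgjd iejk crh urn xck ffzu czh
Hunk 4: at line 2 remove [iejk,crh] add [zpw,jnk] -> 9 lines: rfjpu fgq wgjd zpw jnk urn xck ffzu czh
Hunk 5: at line 1 remove [fgq] add [udrp,sis,ann] -> 11 lines: rfjpu udrp sis ann wgjd zpw jnk urn xck ffzu czh
Hunk 6: at line 1 remove [sis,ann] add [pzbf] -> 10 lines: rfjpu udrp pzbf wgjd zpw jnk urn xck ffzu czh

Answer: rfjpu
udrp
pzbf
wgjd
zpw
jnk
urn
xck
ffzu
czh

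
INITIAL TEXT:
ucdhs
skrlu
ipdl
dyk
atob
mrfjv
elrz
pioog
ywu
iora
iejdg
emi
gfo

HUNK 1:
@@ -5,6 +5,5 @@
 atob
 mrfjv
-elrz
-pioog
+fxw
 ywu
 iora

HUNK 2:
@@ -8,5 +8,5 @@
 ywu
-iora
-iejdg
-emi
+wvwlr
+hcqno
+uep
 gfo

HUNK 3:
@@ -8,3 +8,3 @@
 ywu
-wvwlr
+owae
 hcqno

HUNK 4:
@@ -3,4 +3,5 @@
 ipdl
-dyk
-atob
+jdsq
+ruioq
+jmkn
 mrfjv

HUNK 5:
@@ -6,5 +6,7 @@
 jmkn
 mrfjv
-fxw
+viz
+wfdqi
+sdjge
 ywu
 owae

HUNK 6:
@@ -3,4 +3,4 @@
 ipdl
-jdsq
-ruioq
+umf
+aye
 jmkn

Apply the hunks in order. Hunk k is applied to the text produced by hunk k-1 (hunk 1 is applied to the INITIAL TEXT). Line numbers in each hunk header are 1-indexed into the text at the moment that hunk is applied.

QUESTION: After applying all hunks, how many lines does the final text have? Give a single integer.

Hunk 1: at line 5 remove [elrz,pioog] add [fxw] -> 12 lines: ucdhs skrlu ipdl dyk atob mrfjv fxw ywu iora iejdg emi gfo
Hunk 2: at line 8 remove [iora,iejdg,emi] add [wvwlr,hcqno,uep] -> 12 lines: ucdhs skrlu ipdl dyk atob mrfjv fxw ywu wvwlr hcqno uep gfo
Hunk 3: at line 8 remove [wvwlr] add [owae] -> 12 lines: ucdhs skrlu ipdl dyk atob mrfjv fxw ywu owae hcqno uep gfo
Hunk 4: at line 3 remove [dyk,atob] add [jdsq,ruioq,jmkn] -> 13 lines: ucdhs skrlu ipdl jdsq ruioq jmkn mrfjv fxw ywu owae hcqno uep gfo
Hunk 5: at line 6 remove [fxw] add [viz,wfdqi,sdjge] -> 15 lines: ucdhs skrlu ipdl jdsq ruioq jmkn mrfjv viz wfdqi sdjge ywu owae hcqno uep gfo
Hunk 6: at line 3 remove [jdsq,ruioq] add [umf,aye] -> 15 lines: ucdhs skrlu ipdl umf aye jmkn mrfjv viz wfdqi sdjge ywu owae hcqno uep gfo
Final line count: 15

Answer: 15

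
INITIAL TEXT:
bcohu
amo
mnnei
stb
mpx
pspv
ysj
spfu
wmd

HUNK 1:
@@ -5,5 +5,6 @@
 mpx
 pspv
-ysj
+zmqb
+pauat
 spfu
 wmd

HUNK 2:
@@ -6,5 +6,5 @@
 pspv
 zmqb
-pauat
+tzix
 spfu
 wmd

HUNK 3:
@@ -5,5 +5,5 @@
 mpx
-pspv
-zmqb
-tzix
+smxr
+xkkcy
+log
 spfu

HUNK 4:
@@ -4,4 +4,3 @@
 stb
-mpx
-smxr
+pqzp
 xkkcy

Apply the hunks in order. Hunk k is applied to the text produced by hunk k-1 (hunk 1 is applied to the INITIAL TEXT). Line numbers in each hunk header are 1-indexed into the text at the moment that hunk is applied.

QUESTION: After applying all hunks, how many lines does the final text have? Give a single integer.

Answer: 9

Derivation:
Hunk 1: at line 5 remove [ysj] add [zmqb,pauat] -> 10 lines: bcohu amo mnnei stb mpx pspv zmqb pauat spfu wmd
Hunk 2: at line 6 remove [pauat] add [tzix] -> 10 lines: bcohu amo mnnei stb mpx pspv zmqb tzix spfu wmd
Hunk 3: at line 5 remove [pspv,zmqb,tzix] add [smxr,xkkcy,log] -> 10 lines: bcohu amo mnnei stb mpx smxr xkkcy log spfu wmd
Hunk 4: at line 4 remove [mpx,smxr] add [pqzp] -> 9 lines: bcohu amo mnnei stb pqzp xkkcy log spfu wmd
Final line count: 9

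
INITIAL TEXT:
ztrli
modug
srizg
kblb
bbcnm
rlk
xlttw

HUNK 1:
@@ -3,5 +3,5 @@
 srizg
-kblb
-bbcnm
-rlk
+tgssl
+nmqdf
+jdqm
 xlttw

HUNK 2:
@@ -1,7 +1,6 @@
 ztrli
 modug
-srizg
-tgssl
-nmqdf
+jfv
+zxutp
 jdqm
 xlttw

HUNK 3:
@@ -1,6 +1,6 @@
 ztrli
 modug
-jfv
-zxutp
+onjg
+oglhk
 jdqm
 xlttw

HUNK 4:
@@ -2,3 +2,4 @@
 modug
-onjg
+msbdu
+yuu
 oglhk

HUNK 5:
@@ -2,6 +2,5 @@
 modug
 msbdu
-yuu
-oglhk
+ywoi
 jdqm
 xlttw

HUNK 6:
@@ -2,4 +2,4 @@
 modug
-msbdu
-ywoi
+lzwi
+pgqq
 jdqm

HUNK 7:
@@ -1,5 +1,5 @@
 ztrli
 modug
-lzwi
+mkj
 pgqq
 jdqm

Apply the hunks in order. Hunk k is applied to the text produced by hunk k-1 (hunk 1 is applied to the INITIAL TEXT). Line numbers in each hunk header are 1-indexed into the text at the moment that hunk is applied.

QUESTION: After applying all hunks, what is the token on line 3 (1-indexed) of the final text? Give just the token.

Hunk 1: at line 3 remove [kblb,bbcnm,rlk] add [tgssl,nmqdf,jdqm] -> 7 lines: ztrli modug srizg tgssl nmqdf jdqm xlttw
Hunk 2: at line 1 remove [srizg,tgssl,nmqdf] add [jfv,zxutp] -> 6 lines: ztrli modug jfv zxutp jdqm xlttw
Hunk 3: at line 1 remove [jfv,zxutp] add [onjg,oglhk] -> 6 lines: ztrli modug onjg oglhk jdqm xlttw
Hunk 4: at line 2 remove [onjg] add [msbdu,yuu] -> 7 lines: ztrli modug msbdu yuu oglhk jdqm xlttw
Hunk 5: at line 2 remove [yuu,oglhk] add [ywoi] -> 6 lines: ztrli modug msbdu ywoi jdqm xlttw
Hunk 6: at line 2 remove [msbdu,ywoi] add [lzwi,pgqq] -> 6 lines: ztrli modug lzwi pgqq jdqm xlttw
Hunk 7: at line 1 remove [lzwi] add [mkj] -> 6 lines: ztrli modug mkj pgqq jdqm xlttw
Final line 3: mkj

Answer: mkj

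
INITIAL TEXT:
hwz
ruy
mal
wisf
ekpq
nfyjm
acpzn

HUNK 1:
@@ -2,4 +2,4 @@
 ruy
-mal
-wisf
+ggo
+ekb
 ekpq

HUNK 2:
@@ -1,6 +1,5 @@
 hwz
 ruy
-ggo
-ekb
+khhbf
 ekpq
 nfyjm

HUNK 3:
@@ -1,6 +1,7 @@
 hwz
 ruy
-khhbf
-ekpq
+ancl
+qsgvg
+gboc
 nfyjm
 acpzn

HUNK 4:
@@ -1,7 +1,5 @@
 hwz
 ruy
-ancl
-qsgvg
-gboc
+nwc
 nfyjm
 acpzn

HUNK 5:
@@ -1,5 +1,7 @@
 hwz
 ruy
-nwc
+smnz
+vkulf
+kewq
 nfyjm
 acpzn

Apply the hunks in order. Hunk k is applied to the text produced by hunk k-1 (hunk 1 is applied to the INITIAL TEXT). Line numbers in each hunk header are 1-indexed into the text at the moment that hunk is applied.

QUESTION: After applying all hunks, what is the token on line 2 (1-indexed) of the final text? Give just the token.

Hunk 1: at line 2 remove [mal,wisf] add [ggo,ekb] -> 7 lines: hwz ruy ggo ekb ekpq nfyjm acpzn
Hunk 2: at line 1 remove [ggo,ekb] add [khhbf] -> 6 lines: hwz ruy khhbf ekpq nfyjm acpzn
Hunk 3: at line 1 remove [khhbf,ekpq] add [ancl,qsgvg,gboc] -> 7 lines: hwz ruy ancl qsgvg gboc nfyjm acpzn
Hunk 4: at line 1 remove [ancl,qsgvg,gboc] add [nwc] -> 5 lines: hwz ruy nwc nfyjm acpzn
Hunk 5: at line 1 remove [nwc] add [smnz,vkulf,kewq] -> 7 lines: hwz ruy smnz vkulf kewq nfyjm acpzn
Final line 2: ruy

Answer: ruy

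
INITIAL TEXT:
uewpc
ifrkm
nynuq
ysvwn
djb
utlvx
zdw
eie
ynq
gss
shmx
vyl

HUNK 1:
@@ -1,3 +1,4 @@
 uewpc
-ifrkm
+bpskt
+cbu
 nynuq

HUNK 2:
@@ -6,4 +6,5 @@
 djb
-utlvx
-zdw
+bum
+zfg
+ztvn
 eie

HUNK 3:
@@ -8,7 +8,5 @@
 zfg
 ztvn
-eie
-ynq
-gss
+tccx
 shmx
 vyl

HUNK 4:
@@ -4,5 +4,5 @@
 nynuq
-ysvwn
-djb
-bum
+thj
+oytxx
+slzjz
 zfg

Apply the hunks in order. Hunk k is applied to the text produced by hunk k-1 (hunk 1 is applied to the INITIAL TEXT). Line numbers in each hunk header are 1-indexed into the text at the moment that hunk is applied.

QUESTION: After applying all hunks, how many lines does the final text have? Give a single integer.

Hunk 1: at line 1 remove [ifrkm] add [bpskt,cbu] -> 13 lines: uewpc bpskt cbu nynuq ysvwn djb utlvx zdw eie ynq gss shmx vyl
Hunk 2: at line 6 remove [utlvx,zdw] add [bum,zfg,ztvn] -> 14 lines: uewpc bpskt cbu nynuq ysvwn djb bum zfg ztvn eie ynq gss shmx vyl
Hunk 3: at line 8 remove [eie,ynq,gss] add [tccx] -> 12 lines: uewpc bpskt cbu nynuq ysvwn djb bum zfg ztvn tccx shmx vyl
Hunk 4: at line 4 remove [ysvwn,djb,bum] add [thj,oytxx,slzjz] -> 12 lines: uewpc bpskt cbu nynuq thj oytxx slzjz zfg ztvn tccx shmx vyl
Final line count: 12

Answer: 12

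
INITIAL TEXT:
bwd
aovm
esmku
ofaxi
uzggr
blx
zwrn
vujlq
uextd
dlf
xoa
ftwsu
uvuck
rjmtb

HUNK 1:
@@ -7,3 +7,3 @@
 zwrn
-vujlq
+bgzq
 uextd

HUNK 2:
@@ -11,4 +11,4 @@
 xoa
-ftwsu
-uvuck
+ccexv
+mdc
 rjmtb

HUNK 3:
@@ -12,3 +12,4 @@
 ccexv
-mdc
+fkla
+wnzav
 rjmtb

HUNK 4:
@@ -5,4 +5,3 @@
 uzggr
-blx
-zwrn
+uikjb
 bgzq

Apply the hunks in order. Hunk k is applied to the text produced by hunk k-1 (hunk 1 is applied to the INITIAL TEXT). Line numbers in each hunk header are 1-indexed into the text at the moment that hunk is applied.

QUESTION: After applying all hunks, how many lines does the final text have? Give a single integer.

Answer: 14

Derivation:
Hunk 1: at line 7 remove [vujlq] add [bgzq] -> 14 lines: bwd aovm esmku ofaxi uzggr blx zwrn bgzq uextd dlf xoa ftwsu uvuck rjmtb
Hunk 2: at line 11 remove [ftwsu,uvuck] add [ccexv,mdc] -> 14 lines: bwd aovm esmku ofaxi uzggr blx zwrn bgzq uextd dlf xoa ccexv mdc rjmtb
Hunk 3: at line 12 remove [mdc] add [fkla,wnzav] -> 15 lines: bwd aovm esmku ofaxi uzggr blx zwrn bgzq uextd dlf xoa ccexv fkla wnzav rjmtb
Hunk 4: at line 5 remove [blx,zwrn] add [uikjb] -> 14 lines: bwd aovm esmku ofaxi uzggr uikjb bgzq uextd dlf xoa ccexv fkla wnzav rjmtb
Final line count: 14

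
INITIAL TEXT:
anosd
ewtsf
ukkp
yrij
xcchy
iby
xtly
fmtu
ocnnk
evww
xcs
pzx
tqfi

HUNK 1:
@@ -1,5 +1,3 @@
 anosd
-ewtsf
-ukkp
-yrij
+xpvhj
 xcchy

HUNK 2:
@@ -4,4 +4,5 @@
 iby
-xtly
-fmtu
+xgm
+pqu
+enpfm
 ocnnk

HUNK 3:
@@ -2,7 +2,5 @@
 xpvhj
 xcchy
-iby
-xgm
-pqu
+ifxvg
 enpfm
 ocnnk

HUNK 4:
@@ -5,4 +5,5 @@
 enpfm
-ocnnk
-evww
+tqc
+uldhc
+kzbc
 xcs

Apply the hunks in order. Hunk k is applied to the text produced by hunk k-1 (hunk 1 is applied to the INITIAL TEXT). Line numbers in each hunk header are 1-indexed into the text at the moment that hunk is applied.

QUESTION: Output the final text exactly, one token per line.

Hunk 1: at line 1 remove [ewtsf,ukkp,yrij] add [xpvhj] -> 11 lines: anosd xpvhj xcchy iby xtly fmtu ocnnk evww xcs pzx tqfi
Hunk 2: at line 4 remove [xtly,fmtu] add [xgm,pqu,enpfm] -> 12 lines: anosd xpvhj xcchy iby xgm pqu enpfm ocnnk evww xcs pzx tqfi
Hunk 3: at line 2 remove [iby,xgm,pqu] add [ifxvg] -> 10 lines: anosd xpvhj xcchy ifxvg enpfm ocnnk evww xcs pzx tqfi
Hunk 4: at line 5 remove [ocnnk,evww] add [tqc,uldhc,kzbc] -> 11 lines: anosd xpvhj xcchy ifxvg enpfm tqc uldhc kzbc xcs pzx tqfi

Answer: anosd
xpvhj
xcchy
ifxvg
enpfm
tqc
uldhc
kzbc
xcs
pzx
tqfi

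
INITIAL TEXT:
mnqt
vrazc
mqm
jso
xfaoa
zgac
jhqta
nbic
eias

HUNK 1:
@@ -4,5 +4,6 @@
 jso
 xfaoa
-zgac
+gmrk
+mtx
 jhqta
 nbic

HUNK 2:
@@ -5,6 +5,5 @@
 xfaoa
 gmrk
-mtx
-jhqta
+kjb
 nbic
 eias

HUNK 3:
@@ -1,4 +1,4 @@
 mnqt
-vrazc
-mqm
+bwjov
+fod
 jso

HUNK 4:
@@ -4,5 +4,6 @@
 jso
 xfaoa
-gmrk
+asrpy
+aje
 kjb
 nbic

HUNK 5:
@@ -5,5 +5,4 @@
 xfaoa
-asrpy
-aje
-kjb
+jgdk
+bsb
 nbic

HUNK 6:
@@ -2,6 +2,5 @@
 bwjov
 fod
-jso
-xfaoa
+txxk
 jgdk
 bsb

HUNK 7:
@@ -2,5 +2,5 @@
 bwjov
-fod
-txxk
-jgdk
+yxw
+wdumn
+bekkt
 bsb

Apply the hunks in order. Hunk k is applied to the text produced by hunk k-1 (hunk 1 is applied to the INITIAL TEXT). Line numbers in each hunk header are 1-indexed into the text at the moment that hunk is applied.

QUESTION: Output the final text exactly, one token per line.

Answer: mnqt
bwjov
yxw
wdumn
bekkt
bsb
nbic
eias

Derivation:
Hunk 1: at line 4 remove [zgac] add [gmrk,mtx] -> 10 lines: mnqt vrazc mqm jso xfaoa gmrk mtx jhqta nbic eias
Hunk 2: at line 5 remove [mtx,jhqta] add [kjb] -> 9 lines: mnqt vrazc mqm jso xfaoa gmrk kjb nbic eias
Hunk 3: at line 1 remove [vrazc,mqm] add [bwjov,fod] -> 9 lines: mnqt bwjov fod jso xfaoa gmrk kjb nbic eias
Hunk 4: at line 4 remove [gmrk] add [asrpy,aje] -> 10 lines: mnqt bwjov fod jso xfaoa asrpy aje kjb nbic eias
Hunk 5: at line 5 remove [asrpy,aje,kjb] add [jgdk,bsb] -> 9 lines: mnqt bwjov fod jso xfaoa jgdk bsb nbic eias
Hunk 6: at line 2 remove [jso,xfaoa] add [txxk] -> 8 lines: mnqt bwjov fod txxk jgdk bsb nbic eias
Hunk 7: at line 2 remove [fod,txxk,jgdk] add [yxw,wdumn,bekkt] -> 8 lines: mnqt bwjov yxw wdumn bekkt bsb nbic eias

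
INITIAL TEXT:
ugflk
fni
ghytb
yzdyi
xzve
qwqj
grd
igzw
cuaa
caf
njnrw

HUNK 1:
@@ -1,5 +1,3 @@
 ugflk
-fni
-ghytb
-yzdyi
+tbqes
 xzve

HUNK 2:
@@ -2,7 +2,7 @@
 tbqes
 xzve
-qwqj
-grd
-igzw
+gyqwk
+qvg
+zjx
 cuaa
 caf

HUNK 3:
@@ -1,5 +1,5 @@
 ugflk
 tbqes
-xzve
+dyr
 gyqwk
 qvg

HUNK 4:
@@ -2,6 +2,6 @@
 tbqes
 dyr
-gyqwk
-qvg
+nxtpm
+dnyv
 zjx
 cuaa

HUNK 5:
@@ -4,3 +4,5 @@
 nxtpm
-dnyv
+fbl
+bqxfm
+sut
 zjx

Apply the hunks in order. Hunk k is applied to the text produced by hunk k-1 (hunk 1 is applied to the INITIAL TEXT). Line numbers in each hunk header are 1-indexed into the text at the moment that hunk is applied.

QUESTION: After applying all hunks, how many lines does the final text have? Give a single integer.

Answer: 11

Derivation:
Hunk 1: at line 1 remove [fni,ghytb,yzdyi] add [tbqes] -> 9 lines: ugflk tbqes xzve qwqj grd igzw cuaa caf njnrw
Hunk 2: at line 2 remove [qwqj,grd,igzw] add [gyqwk,qvg,zjx] -> 9 lines: ugflk tbqes xzve gyqwk qvg zjx cuaa caf njnrw
Hunk 3: at line 1 remove [xzve] add [dyr] -> 9 lines: ugflk tbqes dyr gyqwk qvg zjx cuaa caf njnrw
Hunk 4: at line 2 remove [gyqwk,qvg] add [nxtpm,dnyv] -> 9 lines: ugflk tbqes dyr nxtpm dnyv zjx cuaa caf njnrw
Hunk 5: at line 4 remove [dnyv] add [fbl,bqxfm,sut] -> 11 lines: ugflk tbqes dyr nxtpm fbl bqxfm sut zjx cuaa caf njnrw
Final line count: 11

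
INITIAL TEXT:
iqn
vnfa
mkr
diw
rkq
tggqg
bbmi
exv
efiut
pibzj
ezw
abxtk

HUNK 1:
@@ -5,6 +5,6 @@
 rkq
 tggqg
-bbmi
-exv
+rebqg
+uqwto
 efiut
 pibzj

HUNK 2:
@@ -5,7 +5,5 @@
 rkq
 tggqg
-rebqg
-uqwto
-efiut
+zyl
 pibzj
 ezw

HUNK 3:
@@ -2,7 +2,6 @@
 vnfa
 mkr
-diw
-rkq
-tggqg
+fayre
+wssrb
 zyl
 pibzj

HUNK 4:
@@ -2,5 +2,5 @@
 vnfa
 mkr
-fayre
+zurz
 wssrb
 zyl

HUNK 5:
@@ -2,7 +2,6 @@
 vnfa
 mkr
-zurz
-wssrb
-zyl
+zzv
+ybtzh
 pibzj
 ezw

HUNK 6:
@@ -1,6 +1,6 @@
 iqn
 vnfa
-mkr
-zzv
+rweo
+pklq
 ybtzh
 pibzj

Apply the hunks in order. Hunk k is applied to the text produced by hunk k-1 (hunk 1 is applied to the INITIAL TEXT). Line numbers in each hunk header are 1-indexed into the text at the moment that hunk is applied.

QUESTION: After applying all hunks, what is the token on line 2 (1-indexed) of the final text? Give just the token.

Hunk 1: at line 5 remove [bbmi,exv] add [rebqg,uqwto] -> 12 lines: iqn vnfa mkr diw rkq tggqg rebqg uqwto efiut pibzj ezw abxtk
Hunk 2: at line 5 remove [rebqg,uqwto,efiut] add [zyl] -> 10 lines: iqn vnfa mkr diw rkq tggqg zyl pibzj ezw abxtk
Hunk 3: at line 2 remove [diw,rkq,tggqg] add [fayre,wssrb] -> 9 lines: iqn vnfa mkr fayre wssrb zyl pibzj ezw abxtk
Hunk 4: at line 2 remove [fayre] add [zurz] -> 9 lines: iqn vnfa mkr zurz wssrb zyl pibzj ezw abxtk
Hunk 5: at line 2 remove [zurz,wssrb,zyl] add [zzv,ybtzh] -> 8 lines: iqn vnfa mkr zzv ybtzh pibzj ezw abxtk
Hunk 6: at line 1 remove [mkr,zzv] add [rweo,pklq] -> 8 lines: iqn vnfa rweo pklq ybtzh pibzj ezw abxtk
Final line 2: vnfa

Answer: vnfa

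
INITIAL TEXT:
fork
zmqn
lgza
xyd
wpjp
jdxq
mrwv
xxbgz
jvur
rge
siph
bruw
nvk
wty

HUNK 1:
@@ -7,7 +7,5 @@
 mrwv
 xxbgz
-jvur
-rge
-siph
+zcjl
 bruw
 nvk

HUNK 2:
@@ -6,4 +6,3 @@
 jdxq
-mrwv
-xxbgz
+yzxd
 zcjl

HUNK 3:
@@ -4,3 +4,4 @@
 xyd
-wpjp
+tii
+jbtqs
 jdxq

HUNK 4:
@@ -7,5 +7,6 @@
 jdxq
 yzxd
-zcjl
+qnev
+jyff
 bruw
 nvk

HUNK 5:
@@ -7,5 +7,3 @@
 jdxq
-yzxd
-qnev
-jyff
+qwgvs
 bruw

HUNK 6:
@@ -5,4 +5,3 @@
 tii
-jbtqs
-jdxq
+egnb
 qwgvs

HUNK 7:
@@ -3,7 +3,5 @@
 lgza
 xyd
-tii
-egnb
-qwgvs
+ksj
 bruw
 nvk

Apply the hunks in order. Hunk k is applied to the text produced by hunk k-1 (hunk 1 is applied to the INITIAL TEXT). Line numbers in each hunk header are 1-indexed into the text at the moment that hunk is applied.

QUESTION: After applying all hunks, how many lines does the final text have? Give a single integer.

Answer: 8

Derivation:
Hunk 1: at line 7 remove [jvur,rge,siph] add [zcjl] -> 12 lines: fork zmqn lgza xyd wpjp jdxq mrwv xxbgz zcjl bruw nvk wty
Hunk 2: at line 6 remove [mrwv,xxbgz] add [yzxd] -> 11 lines: fork zmqn lgza xyd wpjp jdxq yzxd zcjl bruw nvk wty
Hunk 3: at line 4 remove [wpjp] add [tii,jbtqs] -> 12 lines: fork zmqn lgza xyd tii jbtqs jdxq yzxd zcjl bruw nvk wty
Hunk 4: at line 7 remove [zcjl] add [qnev,jyff] -> 13 lines: fork zmqn lgza xyd tii jbtqs jdxq yzxd qnev jyff bruw nvk wty
Hunk 5: at line 7 remove [yzxd,qnev,jyff] add [qwgvs] -> 11 lines: fork zmqn lgza xyd tii jbtqs jdxq qwgvs bruw nvk wty
Hunk 6: at line 5 remove [jbtqs,jdxq] add [egnb] -> 10 lines: fork zmqn lgza xyd tii egnb qwgvs bruw nvk wty
Hunk 7: at line 3 remove [tii,egnb,qwgvs] add [ksj] -> 8 lines: fork zmqn lgza xyd ksj bruw nvk wty
Final line count: 8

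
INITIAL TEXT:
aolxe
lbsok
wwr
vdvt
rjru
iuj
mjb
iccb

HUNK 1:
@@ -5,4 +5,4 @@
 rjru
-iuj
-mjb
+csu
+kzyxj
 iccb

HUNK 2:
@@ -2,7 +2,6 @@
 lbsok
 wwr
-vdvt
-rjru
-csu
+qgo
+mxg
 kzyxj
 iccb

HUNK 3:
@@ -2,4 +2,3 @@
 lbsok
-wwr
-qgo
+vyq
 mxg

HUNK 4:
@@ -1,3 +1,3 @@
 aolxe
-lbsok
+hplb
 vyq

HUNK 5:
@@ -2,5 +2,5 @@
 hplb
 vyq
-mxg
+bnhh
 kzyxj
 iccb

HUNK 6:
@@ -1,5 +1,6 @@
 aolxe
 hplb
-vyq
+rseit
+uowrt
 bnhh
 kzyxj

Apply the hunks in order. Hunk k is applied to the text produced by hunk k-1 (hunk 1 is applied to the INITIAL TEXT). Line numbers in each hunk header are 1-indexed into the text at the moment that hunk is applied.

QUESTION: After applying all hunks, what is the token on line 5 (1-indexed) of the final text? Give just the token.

Answer: bnhh

Derivation:
Hunk 1: at line 5 remove [iuj,mjb] add [csu,kzyxj] -> 8 lines: aolxe lbsok wwr vdvt rjru csu kzyxj iccb
Hunk 2: at line 2 remove [vdvt,rjru,csu] add [qgo,mxg] -> 7 lines: aolxe lbsok wwr qgo mxg kzyxj iccb
Hunk 3: at line 2 remove [wwr,qgo] add [vyq] -> 6 lines: aolxe lbsok vyq mxg kzyxj iccb
Hunk 4: at line 1 remove [lbsok] add [hplb] -> 6 lines: aolxe hplb vyq mxg kzyxj iccb
Hunk 5: at line 2 remove [mxg] add [bnhh] -> 6 lines: aolxe hplb vyq bnhh kzyxj iccb
Hunk 6: at line 1 remove [vyq] add [rseit,uowrt] -> 7 lines: aolxe hplb rseit uowrt bnhh kzyxj iccb
Final line 5: bnhh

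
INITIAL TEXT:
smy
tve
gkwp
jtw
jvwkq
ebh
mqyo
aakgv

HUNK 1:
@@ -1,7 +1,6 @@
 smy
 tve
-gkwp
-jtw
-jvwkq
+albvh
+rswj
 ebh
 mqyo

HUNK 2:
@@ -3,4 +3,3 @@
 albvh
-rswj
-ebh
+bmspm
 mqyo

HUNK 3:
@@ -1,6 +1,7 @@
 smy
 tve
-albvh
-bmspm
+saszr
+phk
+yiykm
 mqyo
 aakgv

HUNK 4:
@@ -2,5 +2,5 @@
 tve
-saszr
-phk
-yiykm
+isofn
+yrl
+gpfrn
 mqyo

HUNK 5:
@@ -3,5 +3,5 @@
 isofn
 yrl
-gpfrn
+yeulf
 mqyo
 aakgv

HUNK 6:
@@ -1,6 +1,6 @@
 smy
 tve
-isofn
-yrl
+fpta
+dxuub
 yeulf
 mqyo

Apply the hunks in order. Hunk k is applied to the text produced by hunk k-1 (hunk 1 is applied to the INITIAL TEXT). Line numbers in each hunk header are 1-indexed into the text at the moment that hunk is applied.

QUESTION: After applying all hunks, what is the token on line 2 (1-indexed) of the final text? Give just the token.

Hunk 1: at line 1 remove [gkwp,jtw,jvwkq] add [albvh,rswj] -> 7 lines: smy tve albvh rswj ebh mqyo aakgv
Hunk 2: at line 3 remove [rswj,ebh] add [bmspm] -> 6 lines: smy tve albvh bmspm mqyo aakgv
Hunk 3: at line 1 remove [albvh,bmspm] add [saszr,phk,yiykm] -> 7 lines: smy tve saszr phk yiykm mqyo aakgv
Hunk 4: at line 2 remove [saszr,phk,yiykm] add [isofn,yrl,gpfrn] -> 7 lines: smy tve isofn yrl gpfrn mqyo aakgv
Hunk 5: at line 3 remove [gpfrn] add [yeulf] -> 7 lines: smy tve isofn yrl yeulf mqyo aakgv
Hunk 6: at line 1 remove [isofn,yrl] add [fpta,dxuub] -> 7 lines: smy tve fpta dxuub yeulf mqyo aakgv
Final line 2: tve

Answer: tve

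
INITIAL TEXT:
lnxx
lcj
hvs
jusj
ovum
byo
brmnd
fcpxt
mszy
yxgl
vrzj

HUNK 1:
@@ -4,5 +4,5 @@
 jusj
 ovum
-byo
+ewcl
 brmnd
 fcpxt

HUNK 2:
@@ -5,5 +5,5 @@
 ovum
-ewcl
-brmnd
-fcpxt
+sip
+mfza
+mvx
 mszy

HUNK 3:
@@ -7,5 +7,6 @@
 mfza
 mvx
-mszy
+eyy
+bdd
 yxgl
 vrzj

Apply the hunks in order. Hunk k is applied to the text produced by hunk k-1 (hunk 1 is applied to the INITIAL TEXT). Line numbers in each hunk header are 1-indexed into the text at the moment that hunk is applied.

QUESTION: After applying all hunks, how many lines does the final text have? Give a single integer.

Answer: 12

Derivation:
Hunk 1: at line 4 remove [byo] add [ewcl] -> 11 lines: lnxx lcj hvs jusj ovum ewcl brmnd fcpxt mszy yxgl vrzj
Hunk 2: at line 5 remove [ewcl,brmnd,fcpxt] add [sip,mfza,mvx] -> 11 lines: lnxx lcj hvs jusj ovum sip mfza mvx mszy yxgl vrzj
Hunk 3: at line 7 remove [mszy] add [eyy,bdd] -> 12 lines: lnxx lcj hvs jusj ovum sip mfza mvx eyy bdd yxgl vrzj
Final line count: 12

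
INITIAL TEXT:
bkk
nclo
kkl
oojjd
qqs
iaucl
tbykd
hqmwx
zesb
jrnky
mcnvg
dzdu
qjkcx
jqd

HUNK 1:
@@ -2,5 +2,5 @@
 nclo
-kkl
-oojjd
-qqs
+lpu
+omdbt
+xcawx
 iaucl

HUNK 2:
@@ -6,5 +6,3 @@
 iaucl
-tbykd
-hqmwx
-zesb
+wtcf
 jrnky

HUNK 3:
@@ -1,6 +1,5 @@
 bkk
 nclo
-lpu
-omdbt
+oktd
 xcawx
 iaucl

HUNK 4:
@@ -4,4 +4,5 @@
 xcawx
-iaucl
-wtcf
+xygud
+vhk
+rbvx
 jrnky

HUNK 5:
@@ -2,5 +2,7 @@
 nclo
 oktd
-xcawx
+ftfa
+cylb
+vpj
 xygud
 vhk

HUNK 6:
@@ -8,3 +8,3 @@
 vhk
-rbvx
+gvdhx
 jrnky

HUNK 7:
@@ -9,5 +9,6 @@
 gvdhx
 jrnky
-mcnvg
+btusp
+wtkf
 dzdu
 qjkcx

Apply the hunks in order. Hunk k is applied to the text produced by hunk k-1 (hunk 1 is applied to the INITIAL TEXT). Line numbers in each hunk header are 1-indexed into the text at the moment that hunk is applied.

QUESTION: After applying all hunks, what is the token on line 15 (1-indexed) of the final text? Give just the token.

Hunk 1: at line 2 remove [kkl,oojjd,qqs] add [lpu,omdbt,xcawx] -> 14 lines: bkk nclo lpu omdbt xcawx iaucl tbykd hqmwx zesb jrnky mcnvg dzdu qjkcx jqd
Hunk 2: at line 6 remove [tbykd,hqmwx,zesb] add [wtcf] -> 12 lines: bkk nclo lpu omdbt xcawx iaucl wtcf jrnky mcnvg dzdu qjkcx jqd
Hunk 3: at line 1 remove [lpu,omdbt] add [oktd] -> 11 lines: bkk nclo oktd xcawx iaucl wtcf jrnky mcnvg dzdu qjkcx jqd
Hunk 4: at line 4 remove [iaucl,wtcf] add [xygud,vhk,rbvx] -> 12 lines: bkk nclo oktd xcawx xygud vhk rbvx jrnky mcnvg dzdu qjkcx jqd
Hunk 5: at line 2 remove [xcawx] add [ftfa,cylb,vpj] -> 14 lines: bkk nclo oktd ftfa cylb vpj xygud vhk rbvx jrnky mcnvg dzdu qjkcx jqd
Hunk 6: at line 8 remove [rbvx] add [gvdhx] -> 14 lines: bkk nclo oktd ftfa cylb vpj xygud vhk gvdhx jrnky mcnvg dzdu qjkcx jqd
Hunk 7: at line 9 remove [mcnvg] add [btusp,wtkf] -> 15 lines: bkk nclo oktd ftfa cylb vpj xygud vhk gvdhx jrnky btusp wtkf dzdu qjkcx jqd
Final line 15: jqd

Answer: jqd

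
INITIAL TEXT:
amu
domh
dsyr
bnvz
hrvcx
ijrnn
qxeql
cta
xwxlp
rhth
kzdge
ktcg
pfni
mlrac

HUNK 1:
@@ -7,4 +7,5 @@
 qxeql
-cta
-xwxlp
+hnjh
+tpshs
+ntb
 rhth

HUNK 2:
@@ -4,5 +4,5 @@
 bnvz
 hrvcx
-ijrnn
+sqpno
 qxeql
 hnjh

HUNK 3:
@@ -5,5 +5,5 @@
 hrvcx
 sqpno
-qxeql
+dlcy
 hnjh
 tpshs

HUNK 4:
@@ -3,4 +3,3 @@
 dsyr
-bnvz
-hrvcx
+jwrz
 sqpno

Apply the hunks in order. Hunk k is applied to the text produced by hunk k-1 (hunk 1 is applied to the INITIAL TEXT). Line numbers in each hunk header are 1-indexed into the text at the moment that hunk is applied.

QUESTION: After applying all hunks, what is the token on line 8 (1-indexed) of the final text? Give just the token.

Answer: tpshs

Derivation:
Hunk 1: at line 7 remove [cta,xwxlp] add [hnjh,tpshs,ntb] -> 15 lines: amu domh dsyr bnvz hrvcx ijrnn qxeql hnjh tpshs ntb rhth kzdge ktcg pfni mlrac
Hunk 2: at line 4 remove [ijrnn] add [sqpno] -> 15 lines: amu domh dsyr bnvz hrvcx sqpno qxeql hnjh tpshs ntb rhth kzdge ktcg pfni mlrac
Hunk 3: at line 5 remove [qxeql] add [dlcy] -> 15 lines: amu domh dsyr bnvz hrvcx sqpno dlcy hnjh tpshs ntb rhth kzdge ktcg pfni mlrac
Hunk 4: at line 3 remove [bnvz,hrvcx] add [jwrz] -> 14 lines: amu domh dsyr jwrz sqpno dlcy hnjh tpshs ntb rhth kzdge ktcg pfni mlrac
Final line 8: tpshs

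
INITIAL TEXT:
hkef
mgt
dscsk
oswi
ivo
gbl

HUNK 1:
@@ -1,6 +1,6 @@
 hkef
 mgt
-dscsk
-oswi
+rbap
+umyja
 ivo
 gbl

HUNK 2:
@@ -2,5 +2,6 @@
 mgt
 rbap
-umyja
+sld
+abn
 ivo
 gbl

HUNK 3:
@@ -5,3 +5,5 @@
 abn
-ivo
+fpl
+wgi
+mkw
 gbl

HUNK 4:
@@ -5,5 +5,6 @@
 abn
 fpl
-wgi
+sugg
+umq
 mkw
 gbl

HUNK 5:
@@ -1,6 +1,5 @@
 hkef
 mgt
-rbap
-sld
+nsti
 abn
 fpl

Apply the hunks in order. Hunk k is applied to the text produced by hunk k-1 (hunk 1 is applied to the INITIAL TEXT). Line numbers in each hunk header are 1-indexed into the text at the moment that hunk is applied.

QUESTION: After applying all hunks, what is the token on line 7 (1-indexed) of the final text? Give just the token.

Hunk 1: at line 1 remove [dscsk,oswi] add [rbap,umyja] -> 6 lines: hkef mgt rbap umyja ivo gbl
Hunk 2: at line 2 remove [umyja] add [sld,abn] -> 7 lines: hkef mgt rbap sld abn ivo gbl
Hunk 3: at line 5 remove [ivo] add [fpl,wgi,mkw] -> 9 lines: hkef mgt rbap sld abn fpl wgi mkw gbl
Hunk 4: at line 5 remove [wgi] add [sugg,umq] -> 10 lines: hkef mgt rbap sld abn fpl sugg umq mkw gbl
Hunk 5: at line 1 remove [rbap,sld] add [nsti] -> 9 lines: hkef mgt nsti abn fpl sugg umq mkw gbl
Final line 7: umq

Answer: umq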